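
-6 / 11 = -0.55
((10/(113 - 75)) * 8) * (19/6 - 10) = -820/57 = -14.39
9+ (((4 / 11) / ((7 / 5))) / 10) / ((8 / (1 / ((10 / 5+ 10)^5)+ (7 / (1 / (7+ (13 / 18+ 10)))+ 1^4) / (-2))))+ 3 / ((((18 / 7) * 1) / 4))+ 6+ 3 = 1721620225 / 76640256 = 22.46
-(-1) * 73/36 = 73/36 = 2.03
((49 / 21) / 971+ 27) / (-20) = -39329 / 29130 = -1.35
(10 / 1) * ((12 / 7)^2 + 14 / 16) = 7475 / 196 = 38.14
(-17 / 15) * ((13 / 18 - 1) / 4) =17 / 216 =0.08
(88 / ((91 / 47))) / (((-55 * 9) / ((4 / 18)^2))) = -1504 / 331695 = -0.00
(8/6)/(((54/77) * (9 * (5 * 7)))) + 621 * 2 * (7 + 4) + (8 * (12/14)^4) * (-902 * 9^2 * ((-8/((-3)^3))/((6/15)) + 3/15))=-2477925845252/8751645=-283138.30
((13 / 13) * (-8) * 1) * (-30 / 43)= 240 / 43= 5.58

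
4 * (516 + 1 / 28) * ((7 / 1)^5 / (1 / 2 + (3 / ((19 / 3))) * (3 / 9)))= 1318297862 / 25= 52731914.48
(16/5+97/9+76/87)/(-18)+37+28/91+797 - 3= 253604477/305370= 830.48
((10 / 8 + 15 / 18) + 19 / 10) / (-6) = -239 / 360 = -0.66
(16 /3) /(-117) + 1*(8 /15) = 856 /1755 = 0.49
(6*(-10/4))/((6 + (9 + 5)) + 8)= -15/28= -0.54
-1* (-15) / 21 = 5 / 7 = 0.71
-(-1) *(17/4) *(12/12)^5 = 17/4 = 4.25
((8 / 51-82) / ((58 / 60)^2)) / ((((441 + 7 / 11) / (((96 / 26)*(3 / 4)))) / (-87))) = 47.78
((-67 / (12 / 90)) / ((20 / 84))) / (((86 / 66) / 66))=-4596669 / 43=-106899.28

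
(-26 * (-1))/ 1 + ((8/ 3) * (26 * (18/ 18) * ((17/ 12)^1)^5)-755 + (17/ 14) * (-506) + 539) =-133512949/ 326592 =-408.81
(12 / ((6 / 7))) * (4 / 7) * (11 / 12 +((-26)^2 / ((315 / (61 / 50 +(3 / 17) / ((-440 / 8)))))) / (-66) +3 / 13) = 5599235098 / 631756125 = 8.86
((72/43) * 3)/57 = 72/817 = 0.09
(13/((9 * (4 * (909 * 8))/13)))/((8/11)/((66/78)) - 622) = -20449/19675763136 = -0.00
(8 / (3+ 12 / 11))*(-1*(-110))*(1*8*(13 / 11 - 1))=2816 / 9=312.89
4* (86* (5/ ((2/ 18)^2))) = 139320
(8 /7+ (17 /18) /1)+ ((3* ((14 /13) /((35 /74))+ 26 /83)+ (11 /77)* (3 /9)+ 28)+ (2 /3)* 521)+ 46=293143187 /679770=431.24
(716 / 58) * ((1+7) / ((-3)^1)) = -2864 / 87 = -32.92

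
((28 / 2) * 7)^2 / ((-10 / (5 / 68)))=-70.62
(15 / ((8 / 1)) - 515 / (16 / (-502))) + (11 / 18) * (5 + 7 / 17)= 2472986 / 153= 16163.31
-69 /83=-0.83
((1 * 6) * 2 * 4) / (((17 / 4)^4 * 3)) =4096 / 83521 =0.05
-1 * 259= -259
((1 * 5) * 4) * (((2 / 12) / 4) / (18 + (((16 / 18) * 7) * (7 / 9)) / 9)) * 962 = 43.25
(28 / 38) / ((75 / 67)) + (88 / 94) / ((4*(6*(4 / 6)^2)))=399713 / 535800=0.75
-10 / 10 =-1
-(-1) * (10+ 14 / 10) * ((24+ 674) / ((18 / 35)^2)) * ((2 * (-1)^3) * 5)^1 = -8122975 / 27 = -300850.93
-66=-66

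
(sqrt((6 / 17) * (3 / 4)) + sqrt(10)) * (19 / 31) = 57 * sqrt(34) / 1054 + 19 * sqrt(10) / 31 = 2.25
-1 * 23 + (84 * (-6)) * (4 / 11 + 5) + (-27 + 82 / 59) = -2751.88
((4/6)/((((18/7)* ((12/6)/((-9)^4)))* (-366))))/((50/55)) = -6237/2440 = -2.56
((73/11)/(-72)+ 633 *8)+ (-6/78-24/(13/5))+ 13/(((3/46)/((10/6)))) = 55462723/10296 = 5386.82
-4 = -4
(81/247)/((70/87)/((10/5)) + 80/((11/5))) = 77517/8690695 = 0.01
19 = 19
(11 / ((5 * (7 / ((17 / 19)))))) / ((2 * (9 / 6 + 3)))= 187 / 5985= 0.03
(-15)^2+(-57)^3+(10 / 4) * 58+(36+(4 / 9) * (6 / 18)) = -4989245 / 27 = -184786.85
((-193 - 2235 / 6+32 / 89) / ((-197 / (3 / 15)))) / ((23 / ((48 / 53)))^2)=23177088 / 26053354213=0.00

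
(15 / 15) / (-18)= -1 / 18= -0.06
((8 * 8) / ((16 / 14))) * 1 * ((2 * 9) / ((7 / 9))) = 1296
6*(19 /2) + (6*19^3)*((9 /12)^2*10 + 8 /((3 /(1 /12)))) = 2888323 /12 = 240693.58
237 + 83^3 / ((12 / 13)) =7436075 / 12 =619672.92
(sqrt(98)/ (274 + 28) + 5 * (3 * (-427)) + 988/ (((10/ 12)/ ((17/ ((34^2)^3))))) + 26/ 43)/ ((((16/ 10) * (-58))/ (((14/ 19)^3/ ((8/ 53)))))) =284329012044833203/ 1554468167201408-636265 * sqrt(2)/ 961137952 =182.91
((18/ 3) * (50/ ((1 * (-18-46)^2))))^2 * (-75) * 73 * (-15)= 461953125/ 1048576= 440.55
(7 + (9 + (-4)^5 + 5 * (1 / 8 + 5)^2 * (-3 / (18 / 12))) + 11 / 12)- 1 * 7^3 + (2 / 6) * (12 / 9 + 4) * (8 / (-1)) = -468565 / 288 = -1626.96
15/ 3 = 5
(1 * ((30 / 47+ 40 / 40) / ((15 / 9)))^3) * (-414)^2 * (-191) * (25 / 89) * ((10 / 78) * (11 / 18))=-82199450536434 / 120123211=-684292.82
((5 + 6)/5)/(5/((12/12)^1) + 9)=11/70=0.16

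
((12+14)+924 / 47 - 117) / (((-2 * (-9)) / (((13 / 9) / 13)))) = -3353 / 7614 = -0.44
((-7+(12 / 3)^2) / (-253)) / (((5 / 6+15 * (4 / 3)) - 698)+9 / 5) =270 / 5126033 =0.00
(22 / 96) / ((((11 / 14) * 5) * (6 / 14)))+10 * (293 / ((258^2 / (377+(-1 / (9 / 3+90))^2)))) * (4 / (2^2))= 96321356249 / 5757120360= 16.73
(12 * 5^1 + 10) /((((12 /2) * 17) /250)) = 171.57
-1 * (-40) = 40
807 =807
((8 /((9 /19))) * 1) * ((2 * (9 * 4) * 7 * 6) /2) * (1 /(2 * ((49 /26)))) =47424 /7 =6774.86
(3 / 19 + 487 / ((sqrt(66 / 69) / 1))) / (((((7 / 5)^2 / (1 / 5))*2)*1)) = 15 / 1862 + 2435*sqrt(506) / 2156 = 25.41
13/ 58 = 0.22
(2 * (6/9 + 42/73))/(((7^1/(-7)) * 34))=-16/219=-0.07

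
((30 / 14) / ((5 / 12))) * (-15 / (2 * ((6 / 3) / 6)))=-810 / 7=-115.71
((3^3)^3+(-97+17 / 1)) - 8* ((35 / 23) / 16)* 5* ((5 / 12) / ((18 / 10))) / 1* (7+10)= 97313329 / 4968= 19588.03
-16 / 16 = -1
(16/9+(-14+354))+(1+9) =351.78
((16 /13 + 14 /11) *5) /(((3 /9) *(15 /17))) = 6086 /143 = 42.56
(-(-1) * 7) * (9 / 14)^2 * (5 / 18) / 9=5 / 56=0.09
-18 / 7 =-2.57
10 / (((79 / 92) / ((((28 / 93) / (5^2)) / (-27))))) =-5152 / 991845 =-0.01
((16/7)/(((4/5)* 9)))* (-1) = -20/63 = -0.32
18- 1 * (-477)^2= -227511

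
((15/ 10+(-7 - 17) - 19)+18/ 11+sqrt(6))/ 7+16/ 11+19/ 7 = -235/ 154+sqrt(6)/ 7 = -1.18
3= 3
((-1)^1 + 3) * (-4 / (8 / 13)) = -13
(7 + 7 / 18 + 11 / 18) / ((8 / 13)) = 13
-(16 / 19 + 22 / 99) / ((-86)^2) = -91 / 632358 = -0.00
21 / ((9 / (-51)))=-119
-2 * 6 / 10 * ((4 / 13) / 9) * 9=-24 / 65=-0.37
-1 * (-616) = 616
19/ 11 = 1.73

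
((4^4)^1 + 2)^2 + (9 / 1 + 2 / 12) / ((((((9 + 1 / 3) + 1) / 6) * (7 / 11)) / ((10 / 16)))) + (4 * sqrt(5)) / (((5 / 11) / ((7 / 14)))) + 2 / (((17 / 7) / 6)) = 22 * sqrt(5) / 5 + 1964736867 / 29512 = 66584.01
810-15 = 795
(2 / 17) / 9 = 2 / 153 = 0.01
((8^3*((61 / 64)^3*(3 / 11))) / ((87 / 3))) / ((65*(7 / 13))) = 680943 / 5716480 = 0.12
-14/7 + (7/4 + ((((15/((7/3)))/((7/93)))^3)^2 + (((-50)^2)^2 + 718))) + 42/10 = 107450827261479473707739/276825744020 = 388153304317.38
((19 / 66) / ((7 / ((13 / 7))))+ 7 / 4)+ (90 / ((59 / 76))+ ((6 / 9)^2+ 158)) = 316207165 / 1144836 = 276.20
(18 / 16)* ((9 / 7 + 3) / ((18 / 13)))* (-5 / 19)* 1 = -975 / 1064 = -0.92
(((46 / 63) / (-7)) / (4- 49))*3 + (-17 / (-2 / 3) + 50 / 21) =368957 / 13230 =27.89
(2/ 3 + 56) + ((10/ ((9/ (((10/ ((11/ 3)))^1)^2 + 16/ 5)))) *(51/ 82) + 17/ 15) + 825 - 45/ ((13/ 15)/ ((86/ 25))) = 688336456/ 967395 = 711.54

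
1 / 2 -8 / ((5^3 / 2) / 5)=-7 / 50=-0.14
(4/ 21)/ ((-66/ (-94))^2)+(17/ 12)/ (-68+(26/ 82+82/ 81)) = 7395249361/ 20253975588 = 0.37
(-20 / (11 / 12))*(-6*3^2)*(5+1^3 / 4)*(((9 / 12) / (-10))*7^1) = -35721 / 11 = -3247.36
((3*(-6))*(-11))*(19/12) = 627/2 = 313.50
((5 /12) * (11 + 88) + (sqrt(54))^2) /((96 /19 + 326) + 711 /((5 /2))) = 36195 /233872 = 0.15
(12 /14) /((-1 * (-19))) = 0.05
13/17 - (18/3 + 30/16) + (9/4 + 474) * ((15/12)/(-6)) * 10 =-271809/272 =-999.30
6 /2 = 3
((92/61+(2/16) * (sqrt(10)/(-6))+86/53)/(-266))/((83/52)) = -0.01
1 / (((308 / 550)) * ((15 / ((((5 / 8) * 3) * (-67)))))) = -1675 / 112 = -14.96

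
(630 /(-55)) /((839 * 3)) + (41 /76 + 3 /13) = 0.77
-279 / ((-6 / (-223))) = -20739 / 2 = -10369.50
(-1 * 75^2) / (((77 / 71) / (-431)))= 172130625 / 77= 2235462.66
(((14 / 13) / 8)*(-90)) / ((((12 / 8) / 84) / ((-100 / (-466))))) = -441000 / 3029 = -145.59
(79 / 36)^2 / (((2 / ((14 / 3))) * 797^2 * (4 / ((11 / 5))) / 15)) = 480557 / 3292923456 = 0.00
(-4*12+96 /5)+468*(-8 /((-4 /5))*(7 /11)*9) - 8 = 1472176 /55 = 26766.84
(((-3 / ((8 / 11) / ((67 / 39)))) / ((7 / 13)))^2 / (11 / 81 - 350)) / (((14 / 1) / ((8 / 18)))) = -4888521 / 311048864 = -0.02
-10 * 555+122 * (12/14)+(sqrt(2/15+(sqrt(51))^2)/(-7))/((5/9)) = -38118/7 -3 * sqrt(11505)/175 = -5447.27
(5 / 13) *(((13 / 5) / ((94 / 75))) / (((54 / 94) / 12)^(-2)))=6075 / 3322336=0.00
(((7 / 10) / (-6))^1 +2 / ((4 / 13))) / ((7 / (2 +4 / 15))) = 6511 / 3150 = 2.07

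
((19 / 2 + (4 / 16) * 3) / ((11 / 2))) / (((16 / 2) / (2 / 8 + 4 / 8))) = 123 / 704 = 0.17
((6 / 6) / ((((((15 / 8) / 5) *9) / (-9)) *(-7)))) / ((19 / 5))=40 / 399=0.10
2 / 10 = 1 / 5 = 0.20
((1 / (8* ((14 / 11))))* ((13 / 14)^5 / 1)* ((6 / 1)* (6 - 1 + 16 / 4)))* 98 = 110274021 / 307328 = 358.82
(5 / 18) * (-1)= -5 / 18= -0.28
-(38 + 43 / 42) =-1639 / 42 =-39.02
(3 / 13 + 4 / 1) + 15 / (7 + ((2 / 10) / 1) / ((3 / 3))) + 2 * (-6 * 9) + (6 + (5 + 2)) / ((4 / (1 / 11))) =-86993 / 858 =-101.39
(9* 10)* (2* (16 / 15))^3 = 65536 / 75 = 873.81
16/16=1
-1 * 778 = -778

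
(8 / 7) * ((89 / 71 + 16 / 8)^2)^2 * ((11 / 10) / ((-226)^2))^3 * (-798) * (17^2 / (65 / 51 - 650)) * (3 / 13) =9551907415574219619 / 91020357802261990400686180000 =0.00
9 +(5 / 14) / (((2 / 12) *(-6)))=121 / 14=8.64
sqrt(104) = 2 * sqrt(26) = 10.20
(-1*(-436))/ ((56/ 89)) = 9701/ 14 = 692.93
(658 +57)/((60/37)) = 5291/12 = 440.92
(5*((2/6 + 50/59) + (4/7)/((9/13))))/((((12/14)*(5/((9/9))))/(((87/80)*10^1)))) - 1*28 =-21635/8496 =-2.55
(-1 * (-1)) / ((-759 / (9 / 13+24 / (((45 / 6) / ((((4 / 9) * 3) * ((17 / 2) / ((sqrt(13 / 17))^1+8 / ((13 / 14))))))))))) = -203538029 / 31236603255+91936 * sqrt(221) / 2402815635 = -0.01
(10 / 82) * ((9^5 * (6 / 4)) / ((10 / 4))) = 177147 / 41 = 4320.66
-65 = -65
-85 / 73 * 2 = -170 / 73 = -2.33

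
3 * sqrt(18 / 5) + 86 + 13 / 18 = 9 * sqrt(10) / 5 + 1561 / 18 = 92.41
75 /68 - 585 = -583.90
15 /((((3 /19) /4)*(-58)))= -190 /29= -6.55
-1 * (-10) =10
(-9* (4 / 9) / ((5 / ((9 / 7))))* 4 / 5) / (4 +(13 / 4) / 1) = -576 / 5075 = -0.11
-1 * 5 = -5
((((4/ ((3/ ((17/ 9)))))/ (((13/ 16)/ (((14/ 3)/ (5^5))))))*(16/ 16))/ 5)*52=60928/ 1265625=0.05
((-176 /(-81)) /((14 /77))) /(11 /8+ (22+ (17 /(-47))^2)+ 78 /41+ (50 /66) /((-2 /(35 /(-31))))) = 239165920576 /517050635931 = 0.46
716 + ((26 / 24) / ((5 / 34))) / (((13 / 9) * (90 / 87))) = 72093 / 100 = 720.93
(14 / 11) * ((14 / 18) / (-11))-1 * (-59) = 64153 / 1089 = 58.91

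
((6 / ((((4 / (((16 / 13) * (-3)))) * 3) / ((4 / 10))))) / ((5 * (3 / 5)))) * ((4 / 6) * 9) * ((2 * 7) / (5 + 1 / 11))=-264 / 65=-4.06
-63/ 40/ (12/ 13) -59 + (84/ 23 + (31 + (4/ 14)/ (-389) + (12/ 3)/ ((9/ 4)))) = -2189442653/ 90185760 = -24.28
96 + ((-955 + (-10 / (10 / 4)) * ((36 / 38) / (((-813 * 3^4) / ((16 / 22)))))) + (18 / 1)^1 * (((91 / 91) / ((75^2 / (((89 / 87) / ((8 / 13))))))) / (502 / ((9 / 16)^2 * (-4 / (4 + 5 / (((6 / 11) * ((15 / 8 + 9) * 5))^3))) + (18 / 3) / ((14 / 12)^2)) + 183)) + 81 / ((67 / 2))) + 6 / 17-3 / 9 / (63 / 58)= -5280669600443812273352500191406799 / 6165146358403889673966806002500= -856.54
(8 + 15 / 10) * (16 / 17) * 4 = 608 / 17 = 35.76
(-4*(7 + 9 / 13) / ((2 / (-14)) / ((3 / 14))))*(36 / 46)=10800 / 299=36.12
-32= -32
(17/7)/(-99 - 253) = -17/2464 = -0.01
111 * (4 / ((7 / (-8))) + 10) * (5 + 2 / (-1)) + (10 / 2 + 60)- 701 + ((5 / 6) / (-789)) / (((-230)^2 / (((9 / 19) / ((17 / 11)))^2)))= 4762074895279017 / 4064194619240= 1171.71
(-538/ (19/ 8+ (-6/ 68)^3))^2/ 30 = 3493237260818/ 2041083375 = 1711.46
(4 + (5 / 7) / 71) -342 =-337.99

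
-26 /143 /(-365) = 2 /4015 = 0.00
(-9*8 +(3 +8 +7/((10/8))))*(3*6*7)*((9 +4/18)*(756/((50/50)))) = -243336744/5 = -48667348.80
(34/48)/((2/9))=51/16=3.19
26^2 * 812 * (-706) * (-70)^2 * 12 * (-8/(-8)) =-22786874073600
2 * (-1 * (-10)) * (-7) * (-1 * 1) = 140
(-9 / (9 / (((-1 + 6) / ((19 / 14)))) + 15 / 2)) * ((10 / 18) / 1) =-175 / 348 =-0.50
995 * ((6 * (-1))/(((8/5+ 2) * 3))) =-4975/9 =-552.78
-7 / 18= -0.39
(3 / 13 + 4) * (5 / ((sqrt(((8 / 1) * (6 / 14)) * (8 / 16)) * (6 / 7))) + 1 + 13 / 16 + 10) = 1925 * sqrt(21) / 468 + 10395 / 208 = 68.83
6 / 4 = 3 / 2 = 1.50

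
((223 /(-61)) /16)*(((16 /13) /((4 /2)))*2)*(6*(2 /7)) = -2676 /5551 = -0.48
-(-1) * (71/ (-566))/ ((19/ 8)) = -284/ 5377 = -0.05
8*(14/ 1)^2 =1568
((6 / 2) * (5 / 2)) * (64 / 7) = 480 / 7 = 68.57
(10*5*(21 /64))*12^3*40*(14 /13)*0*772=0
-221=-221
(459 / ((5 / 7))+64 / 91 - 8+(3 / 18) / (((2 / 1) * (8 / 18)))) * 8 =4626373 / 910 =5083.93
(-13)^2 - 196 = -27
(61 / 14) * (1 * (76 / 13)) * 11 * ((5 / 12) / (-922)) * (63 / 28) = -191235 / 671216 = -0.28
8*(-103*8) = -6592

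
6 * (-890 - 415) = -7830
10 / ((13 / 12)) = 120 / 13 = 9.23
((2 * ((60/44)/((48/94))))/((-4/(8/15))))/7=-47/462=-0.10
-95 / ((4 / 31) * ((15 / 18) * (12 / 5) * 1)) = -2945 / 8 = -368.12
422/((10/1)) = 42.20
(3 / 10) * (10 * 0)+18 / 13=18 / 13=1.38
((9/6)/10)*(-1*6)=-0.90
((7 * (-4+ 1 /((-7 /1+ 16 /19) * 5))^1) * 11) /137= -181643 /80145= -2.27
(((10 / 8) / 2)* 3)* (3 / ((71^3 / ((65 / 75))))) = 39 / 2863288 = 0.00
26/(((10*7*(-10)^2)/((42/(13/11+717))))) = 429/1975000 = 0.00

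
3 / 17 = 0.18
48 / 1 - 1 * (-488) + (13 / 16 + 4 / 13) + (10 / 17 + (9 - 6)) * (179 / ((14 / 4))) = 17837103 / 24752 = 720.63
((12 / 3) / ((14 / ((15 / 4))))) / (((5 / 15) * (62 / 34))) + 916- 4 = 396573 / 434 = 913.76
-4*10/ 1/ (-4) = 10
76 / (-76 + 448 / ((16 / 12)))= 19 / 65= 0.29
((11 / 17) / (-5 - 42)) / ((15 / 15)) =-11 / 799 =-0.01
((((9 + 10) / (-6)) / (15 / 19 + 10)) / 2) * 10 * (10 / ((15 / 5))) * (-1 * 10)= 18050 / 369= 48.92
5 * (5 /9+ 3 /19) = 610 /171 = 3.57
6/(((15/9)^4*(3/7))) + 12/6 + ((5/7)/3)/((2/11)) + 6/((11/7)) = 2582033/288750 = 8.94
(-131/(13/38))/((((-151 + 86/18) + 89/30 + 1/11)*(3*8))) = 410685/3685058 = 0.11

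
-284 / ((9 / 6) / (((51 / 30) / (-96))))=1207 / 360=3.35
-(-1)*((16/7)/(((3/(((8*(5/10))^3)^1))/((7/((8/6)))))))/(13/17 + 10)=4352/183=23.78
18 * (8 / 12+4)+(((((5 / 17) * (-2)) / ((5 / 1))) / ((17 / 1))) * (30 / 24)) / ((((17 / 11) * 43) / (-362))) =17755711 / 211259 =84.05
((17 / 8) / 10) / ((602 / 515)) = 1751 / 9632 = 0.18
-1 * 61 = -61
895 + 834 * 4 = 4231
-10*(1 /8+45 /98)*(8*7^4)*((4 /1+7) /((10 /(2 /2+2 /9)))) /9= -1357741 /81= -16762.23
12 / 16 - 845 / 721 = -0.42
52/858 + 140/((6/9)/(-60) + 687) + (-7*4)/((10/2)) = -54432706/10201785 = -5.34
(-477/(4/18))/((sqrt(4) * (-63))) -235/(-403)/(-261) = 50165711/2945124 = 17.03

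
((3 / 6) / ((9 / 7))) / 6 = 7 / 108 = 0.06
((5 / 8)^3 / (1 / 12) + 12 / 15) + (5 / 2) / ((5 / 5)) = 3987 / 640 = 6.23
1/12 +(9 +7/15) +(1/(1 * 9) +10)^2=181091/1620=111.78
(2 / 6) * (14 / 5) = 0.93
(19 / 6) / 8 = 19 / 48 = 0.40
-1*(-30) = 30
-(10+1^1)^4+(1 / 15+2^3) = -219494 / 15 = -14632.93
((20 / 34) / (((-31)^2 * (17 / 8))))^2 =6400 / 77133397441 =0.00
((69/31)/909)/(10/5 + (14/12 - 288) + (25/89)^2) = -364366/42372571309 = -0.00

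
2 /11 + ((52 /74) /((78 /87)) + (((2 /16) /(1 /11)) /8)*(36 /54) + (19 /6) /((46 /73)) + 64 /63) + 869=16533967199 /18871776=876.12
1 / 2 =0.50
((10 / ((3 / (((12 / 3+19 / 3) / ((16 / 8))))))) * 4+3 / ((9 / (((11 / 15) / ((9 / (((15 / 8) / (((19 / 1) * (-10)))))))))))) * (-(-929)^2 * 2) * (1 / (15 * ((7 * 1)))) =-2439980021749 / 2154600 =-1132451.51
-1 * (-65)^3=274625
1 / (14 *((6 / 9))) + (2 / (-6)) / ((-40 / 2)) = 13 / 105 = 0.12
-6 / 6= -1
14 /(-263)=-14 /263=-0.05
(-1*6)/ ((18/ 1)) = -1/ 3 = -0.33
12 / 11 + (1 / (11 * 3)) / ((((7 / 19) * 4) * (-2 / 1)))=1997 / 1848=1.08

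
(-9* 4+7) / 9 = -29 / 9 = -3.22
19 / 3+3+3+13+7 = 97 / 3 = 32.33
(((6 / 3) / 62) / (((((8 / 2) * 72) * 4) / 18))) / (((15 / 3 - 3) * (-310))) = -1 / 1230080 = -0.00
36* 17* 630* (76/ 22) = 14651280/ 11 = 1331934.55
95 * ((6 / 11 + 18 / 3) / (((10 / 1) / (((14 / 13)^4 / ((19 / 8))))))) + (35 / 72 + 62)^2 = 6416490305843 / 1628662464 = 3939.73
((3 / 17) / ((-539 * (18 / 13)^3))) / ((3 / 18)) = -2197 / 2968812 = -0.00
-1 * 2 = -2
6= 6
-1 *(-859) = 859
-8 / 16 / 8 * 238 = -14.88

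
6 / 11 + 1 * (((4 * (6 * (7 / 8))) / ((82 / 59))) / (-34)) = 0.10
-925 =-925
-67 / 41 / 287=-67 / 11767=-0.01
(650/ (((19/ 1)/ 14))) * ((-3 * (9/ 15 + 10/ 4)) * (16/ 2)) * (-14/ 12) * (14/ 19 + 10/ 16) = 20438145/ 361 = 56615.36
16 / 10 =8 / 5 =1.60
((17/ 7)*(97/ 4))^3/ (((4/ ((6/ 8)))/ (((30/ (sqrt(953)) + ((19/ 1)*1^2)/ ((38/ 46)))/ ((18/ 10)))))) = 112099061225*sqrt(953)/ 167362048 + 515655681635/ 1053696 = 510055.22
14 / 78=7 / 39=0.18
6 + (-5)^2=31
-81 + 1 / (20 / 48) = -393 / 5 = -78.60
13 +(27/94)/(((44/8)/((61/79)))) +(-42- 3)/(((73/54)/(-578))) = 57404507458/2981539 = 19253.31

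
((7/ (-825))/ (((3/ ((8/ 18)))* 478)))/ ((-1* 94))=7/ 250215075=0.00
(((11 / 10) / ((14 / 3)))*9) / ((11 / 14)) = 27 / 10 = 2.70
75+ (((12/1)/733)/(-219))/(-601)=2411918179/32158909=75.00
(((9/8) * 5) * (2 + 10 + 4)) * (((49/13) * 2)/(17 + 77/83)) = 61005/1612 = 37.84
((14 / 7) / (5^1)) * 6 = 2.40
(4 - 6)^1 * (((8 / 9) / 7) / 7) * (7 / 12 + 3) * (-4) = 688 / 1323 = 0.52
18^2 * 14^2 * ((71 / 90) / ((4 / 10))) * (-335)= -41956740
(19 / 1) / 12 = 19 / 12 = 1.58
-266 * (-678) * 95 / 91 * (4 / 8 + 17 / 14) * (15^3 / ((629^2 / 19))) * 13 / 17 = 1883412810000 / 47081279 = 40003.43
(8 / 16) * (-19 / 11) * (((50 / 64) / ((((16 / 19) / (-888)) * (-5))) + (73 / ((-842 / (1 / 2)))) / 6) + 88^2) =-12146334421 / 1778304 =-6830.29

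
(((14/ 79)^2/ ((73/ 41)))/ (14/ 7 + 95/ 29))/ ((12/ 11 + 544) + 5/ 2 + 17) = 5126968/ 865814859909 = 0.00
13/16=0.81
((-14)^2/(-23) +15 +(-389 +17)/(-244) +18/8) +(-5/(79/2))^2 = 359662099/35024492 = 10.27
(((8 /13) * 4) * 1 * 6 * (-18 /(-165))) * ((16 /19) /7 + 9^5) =9047270016 /95095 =95139.28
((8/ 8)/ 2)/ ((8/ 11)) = 11/ 16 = 0.69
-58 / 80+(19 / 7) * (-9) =-7043 / 280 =-25.15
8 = 8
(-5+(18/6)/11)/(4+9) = -4/11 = -0.36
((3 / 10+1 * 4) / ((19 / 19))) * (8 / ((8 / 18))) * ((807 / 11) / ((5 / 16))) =4996944 / 275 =18170.71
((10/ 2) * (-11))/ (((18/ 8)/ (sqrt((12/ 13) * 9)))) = -440 * sqrt(39)/ 39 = -70.46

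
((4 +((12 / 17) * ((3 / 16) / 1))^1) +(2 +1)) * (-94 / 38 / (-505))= 4559 / 130492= 0.03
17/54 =0.31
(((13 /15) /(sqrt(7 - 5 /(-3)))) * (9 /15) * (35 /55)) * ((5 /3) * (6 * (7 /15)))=49 * sqrt(78) /825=0.52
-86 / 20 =-43 / 10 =-4.30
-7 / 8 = -0.88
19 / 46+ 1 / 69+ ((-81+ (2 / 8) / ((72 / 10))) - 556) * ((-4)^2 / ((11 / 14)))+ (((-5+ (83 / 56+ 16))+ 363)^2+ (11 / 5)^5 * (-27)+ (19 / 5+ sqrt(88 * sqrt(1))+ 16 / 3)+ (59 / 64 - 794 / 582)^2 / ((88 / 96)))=2 * sqrt(22)+ 425405972050021432489 / 3359329142400000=126643.58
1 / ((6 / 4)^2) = 0.44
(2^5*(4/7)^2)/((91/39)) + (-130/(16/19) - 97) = -677485/2744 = -246.90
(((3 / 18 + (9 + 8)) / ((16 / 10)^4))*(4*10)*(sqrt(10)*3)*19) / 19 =321875*sqrt(10) / 1024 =994.00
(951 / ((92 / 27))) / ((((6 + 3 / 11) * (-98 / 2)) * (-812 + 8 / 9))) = 847341 / 756893200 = 0.00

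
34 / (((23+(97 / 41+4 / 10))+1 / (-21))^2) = 630122850 / 12258254089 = 0.05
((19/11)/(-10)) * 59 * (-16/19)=472/55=8.58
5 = 5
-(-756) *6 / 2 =2268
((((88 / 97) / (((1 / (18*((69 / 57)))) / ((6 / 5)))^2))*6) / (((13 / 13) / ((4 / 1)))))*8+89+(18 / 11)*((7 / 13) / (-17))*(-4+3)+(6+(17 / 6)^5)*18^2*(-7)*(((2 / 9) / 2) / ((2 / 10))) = -54450424424603029 / 459682165800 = -118452.33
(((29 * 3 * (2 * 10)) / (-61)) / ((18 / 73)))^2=448168900 / 33489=13382.57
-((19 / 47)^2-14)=13.84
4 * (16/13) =64/13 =4.92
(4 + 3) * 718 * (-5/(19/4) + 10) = 854420/19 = 44969.47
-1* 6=-6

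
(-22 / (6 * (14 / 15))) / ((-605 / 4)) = 2 / 77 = 0.03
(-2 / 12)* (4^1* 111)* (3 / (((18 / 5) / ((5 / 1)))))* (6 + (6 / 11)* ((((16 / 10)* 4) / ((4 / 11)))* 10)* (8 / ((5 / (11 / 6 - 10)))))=1154770 / 3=384923.33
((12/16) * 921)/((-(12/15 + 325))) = -1535/724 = -2.12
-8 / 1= -8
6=6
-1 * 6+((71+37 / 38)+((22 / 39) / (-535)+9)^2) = 2431105878497 / 16543232550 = 146.95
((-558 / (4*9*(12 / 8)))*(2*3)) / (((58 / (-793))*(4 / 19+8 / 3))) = 294.62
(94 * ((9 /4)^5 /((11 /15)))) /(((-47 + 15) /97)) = -4038065865 /180224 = -22405.82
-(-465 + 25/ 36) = 16715/ 36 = 464.31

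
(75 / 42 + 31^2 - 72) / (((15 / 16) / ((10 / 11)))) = 66512 / 77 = 863.79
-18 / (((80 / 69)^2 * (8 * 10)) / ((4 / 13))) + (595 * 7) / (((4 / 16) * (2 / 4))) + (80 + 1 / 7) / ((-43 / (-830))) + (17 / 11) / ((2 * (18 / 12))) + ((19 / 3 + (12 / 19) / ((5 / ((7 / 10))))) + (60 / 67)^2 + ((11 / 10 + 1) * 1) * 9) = 24595286519193887473 / 704866658496000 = 34893.53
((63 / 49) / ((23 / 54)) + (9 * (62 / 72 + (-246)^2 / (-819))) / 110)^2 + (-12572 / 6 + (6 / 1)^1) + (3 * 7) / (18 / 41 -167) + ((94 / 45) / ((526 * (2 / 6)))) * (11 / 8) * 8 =-2080.59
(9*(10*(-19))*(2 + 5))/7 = -1710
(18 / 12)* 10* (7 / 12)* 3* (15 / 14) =225 / 8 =28.12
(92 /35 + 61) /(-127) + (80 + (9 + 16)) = 464498 /4445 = 104.50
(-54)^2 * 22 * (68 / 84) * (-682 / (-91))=247926096 / 637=389208.94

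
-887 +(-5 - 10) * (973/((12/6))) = -8184.50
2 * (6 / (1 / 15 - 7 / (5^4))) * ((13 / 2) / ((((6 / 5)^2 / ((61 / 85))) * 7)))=190625 / 1904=100.12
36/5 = 7.20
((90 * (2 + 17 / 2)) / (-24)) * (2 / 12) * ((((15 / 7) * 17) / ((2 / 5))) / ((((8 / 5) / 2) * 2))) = -95625 / 256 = -373.54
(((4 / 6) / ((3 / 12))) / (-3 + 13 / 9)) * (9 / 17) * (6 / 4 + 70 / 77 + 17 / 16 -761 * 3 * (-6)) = -65109393 / 5236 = -12434.95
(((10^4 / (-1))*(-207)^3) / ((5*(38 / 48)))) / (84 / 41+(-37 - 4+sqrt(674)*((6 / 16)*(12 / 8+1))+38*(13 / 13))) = 9682069542912000 / 268675067+9542424309120000*sqrt(674) / 268675067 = 958100862.39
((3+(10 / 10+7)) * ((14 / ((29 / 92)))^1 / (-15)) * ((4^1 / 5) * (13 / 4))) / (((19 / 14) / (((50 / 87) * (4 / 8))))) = -2578576 / 143811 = -17.93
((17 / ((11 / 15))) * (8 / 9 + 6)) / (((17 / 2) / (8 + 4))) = 2480 / 11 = 225.45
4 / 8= 0.50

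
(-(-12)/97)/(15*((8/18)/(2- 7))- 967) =-36/281785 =-0.00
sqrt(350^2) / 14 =25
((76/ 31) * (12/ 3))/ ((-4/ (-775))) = 1900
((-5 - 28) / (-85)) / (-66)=-1 / 170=-0.01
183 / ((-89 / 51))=-9333 / 89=-104.87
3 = 3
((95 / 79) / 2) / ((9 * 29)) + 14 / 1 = 577427 / 41238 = 14.00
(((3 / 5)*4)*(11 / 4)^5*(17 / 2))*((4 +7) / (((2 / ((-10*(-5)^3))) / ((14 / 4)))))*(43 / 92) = 3399404113875 / 94208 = 36084028.04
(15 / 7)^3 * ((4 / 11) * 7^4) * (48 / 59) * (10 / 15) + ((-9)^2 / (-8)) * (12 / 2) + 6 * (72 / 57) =227201391 / 49324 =4606.31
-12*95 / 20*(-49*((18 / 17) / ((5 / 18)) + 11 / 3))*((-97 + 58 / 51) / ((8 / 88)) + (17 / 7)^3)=-659282406722 / 30345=-21726228.60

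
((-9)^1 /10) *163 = -146.70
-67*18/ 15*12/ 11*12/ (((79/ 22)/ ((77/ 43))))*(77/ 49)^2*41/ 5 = -6318012096/ 594475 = -10627.89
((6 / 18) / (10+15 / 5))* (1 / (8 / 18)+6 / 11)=41 / 572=0.07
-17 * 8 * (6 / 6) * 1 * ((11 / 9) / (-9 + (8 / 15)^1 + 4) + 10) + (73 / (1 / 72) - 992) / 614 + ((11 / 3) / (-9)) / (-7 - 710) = -523961614225 / 398195271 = -1315.84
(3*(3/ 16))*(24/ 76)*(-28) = -189/ 38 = -4.97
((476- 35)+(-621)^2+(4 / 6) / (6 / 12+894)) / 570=1036051049 / 1529595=677.34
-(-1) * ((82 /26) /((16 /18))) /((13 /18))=3321 /676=4.91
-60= -60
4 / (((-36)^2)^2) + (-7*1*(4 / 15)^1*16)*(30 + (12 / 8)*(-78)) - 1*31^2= 3437754053 / 2099520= 1637.40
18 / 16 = 9 / 8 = 1.12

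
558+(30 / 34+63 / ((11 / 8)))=113079 / 187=604.70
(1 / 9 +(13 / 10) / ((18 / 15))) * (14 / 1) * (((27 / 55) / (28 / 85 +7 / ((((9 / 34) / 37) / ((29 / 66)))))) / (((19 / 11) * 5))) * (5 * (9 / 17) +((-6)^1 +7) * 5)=498069 / 29481787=0.02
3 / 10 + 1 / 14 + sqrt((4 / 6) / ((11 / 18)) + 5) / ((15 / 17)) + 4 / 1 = 17*sqrt(737) / 165 + 153 / 35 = 7.17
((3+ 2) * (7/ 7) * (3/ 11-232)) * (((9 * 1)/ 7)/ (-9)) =12745/ 77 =165.52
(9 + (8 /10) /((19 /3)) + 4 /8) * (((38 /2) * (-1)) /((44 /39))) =-71331 /440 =-162.12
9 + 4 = 13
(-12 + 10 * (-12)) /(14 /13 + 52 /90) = -1755 /22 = -79.77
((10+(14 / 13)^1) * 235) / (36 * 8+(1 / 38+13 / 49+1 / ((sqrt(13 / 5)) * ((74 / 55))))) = 5788088865192060 / 641031099084809 - 14922244052100 * sqrt(65) / 8333404288102517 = 9.01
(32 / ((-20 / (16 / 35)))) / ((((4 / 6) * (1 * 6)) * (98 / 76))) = -1216 / 8575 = -0.14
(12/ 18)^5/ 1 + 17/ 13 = 4547/ 3159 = 1.44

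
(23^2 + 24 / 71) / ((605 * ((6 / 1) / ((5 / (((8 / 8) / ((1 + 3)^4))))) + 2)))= 4810624 / 11022253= 0.44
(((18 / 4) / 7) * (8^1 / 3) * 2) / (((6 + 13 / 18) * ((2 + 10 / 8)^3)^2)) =0.00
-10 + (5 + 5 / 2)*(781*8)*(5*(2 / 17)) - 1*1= 468413 / 17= 27553.71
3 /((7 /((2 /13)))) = 0.07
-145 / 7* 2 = -290 / 7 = -41.43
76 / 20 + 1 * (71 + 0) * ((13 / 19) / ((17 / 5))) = 29212 / 1615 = 18.09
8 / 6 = 4 / 3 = 1.33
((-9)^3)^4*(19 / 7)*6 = 32196967158834 / 7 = 4599566736976.29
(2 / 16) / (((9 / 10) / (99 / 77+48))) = 575 / 84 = 6.85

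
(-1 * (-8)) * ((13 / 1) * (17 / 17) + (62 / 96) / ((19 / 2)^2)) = 112694 / 1083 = 104.06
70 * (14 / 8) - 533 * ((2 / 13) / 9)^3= 30183589 / 246402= 122.50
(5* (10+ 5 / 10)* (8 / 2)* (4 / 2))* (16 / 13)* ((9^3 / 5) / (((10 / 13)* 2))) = 244944 / 5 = 48988.80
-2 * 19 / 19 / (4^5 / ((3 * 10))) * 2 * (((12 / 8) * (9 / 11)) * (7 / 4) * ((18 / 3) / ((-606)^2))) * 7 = -6615 / 229808128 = -0.00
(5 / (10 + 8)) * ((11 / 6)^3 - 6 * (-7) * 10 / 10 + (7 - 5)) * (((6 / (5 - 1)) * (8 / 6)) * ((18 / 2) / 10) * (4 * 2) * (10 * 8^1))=433400 / 27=16051.85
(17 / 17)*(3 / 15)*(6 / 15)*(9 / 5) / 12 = 3 / 250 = 0.01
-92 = -92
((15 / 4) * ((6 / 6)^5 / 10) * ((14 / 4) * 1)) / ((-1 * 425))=-21 / 6800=-0.00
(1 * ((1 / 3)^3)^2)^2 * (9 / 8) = 1 / 472392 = 0.00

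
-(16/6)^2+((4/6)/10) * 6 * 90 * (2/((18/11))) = 332/9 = 36.89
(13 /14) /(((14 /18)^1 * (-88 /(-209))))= 2223 /784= 2.84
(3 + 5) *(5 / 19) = 40 / 19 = 2.11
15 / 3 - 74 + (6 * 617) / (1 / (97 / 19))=357783 / 19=18830.68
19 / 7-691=-4818 / 7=-688.29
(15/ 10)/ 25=3/ 50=0.06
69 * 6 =414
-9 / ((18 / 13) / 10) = -65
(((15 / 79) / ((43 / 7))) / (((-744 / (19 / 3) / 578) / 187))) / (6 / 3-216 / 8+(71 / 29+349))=-1042219255 / 11963296428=-0.09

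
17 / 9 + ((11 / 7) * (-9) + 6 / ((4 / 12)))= 362 / 63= 5.75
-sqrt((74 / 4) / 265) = -sqrt(19610) / 530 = -0.26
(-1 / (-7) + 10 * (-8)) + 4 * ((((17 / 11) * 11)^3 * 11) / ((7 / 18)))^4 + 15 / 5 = 3581853417089163966878570 / 2401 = 1491817333231638470170.17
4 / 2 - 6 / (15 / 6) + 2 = 8 / 5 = 1.60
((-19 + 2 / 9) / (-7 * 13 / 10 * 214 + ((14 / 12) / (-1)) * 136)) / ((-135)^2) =169 / 345447585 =0.00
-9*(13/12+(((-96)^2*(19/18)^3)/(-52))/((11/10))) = 8729327/5148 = 1695.67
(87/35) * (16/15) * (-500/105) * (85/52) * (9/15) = -7888/637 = -12.38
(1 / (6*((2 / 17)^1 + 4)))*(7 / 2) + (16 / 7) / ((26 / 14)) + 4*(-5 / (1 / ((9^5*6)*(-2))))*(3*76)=5040611598941 / 1560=3231161281.37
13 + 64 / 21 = 337 / 21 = 16.05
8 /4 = 2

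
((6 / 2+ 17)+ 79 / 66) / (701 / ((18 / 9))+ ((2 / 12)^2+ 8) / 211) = 1771134 / 29289557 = 0.06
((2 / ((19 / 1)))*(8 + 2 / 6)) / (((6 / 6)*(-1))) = -50 / 57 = -0.88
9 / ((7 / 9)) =11.57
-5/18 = -0.28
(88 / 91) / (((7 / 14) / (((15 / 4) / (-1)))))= -660 / 91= -7.25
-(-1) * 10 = 10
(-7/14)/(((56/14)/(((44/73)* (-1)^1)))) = 11/146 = 0.08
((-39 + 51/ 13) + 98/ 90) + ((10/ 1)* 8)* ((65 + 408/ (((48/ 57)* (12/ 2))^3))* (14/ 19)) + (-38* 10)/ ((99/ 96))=3615.56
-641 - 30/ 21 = -4497/ 7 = -642.43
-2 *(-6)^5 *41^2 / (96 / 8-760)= -6535728 / 187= -34950.42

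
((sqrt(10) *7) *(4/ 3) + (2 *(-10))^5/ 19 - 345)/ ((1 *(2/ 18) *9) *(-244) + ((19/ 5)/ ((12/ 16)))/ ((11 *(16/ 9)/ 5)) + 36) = 28217684/ 34561 - 1232 *sqrt(10)/ 27285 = 816.32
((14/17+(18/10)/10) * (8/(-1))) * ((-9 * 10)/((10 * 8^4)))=7677/435200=0.02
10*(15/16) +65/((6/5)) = 1525/24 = 63.54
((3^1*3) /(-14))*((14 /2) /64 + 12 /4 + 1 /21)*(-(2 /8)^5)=12729 /6422528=0.00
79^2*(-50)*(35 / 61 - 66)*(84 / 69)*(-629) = -15633525287.67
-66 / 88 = -3 / 4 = -0.75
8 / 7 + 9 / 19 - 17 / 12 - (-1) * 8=8.20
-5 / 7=-0.71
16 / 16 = 1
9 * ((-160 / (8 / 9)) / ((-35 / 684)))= 221616 / 7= 31659.43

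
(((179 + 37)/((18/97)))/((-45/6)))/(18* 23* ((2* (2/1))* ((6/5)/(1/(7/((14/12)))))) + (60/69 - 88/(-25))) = -22310/1714591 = -0.01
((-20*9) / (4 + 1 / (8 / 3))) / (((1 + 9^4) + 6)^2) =-9 / 9436574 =-0.00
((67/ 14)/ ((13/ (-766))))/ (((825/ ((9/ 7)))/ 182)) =-153966/ 1925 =-79.98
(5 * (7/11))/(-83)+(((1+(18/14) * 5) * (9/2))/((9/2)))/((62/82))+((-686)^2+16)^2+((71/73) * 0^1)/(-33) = 43878978155850745/198121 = 221475654553.79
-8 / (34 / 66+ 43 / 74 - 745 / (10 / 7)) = 9768 / 635413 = 0.02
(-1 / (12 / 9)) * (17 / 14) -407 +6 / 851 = -19439057 / 47656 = -407.90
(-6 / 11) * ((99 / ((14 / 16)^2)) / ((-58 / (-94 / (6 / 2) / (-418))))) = 0.09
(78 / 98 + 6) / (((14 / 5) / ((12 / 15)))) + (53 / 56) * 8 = 3263 / 343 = 9.51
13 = 13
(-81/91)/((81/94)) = -94/91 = -1.03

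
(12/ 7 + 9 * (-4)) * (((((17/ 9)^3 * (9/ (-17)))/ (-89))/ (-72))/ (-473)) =-0.00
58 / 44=29 / 22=1.32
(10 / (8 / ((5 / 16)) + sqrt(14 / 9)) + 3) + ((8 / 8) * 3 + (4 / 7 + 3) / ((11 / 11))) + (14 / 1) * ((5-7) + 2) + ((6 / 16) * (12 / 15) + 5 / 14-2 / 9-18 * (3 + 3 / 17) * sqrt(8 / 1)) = -1944 * sqrt(2) / 17-375 * sqrt(14) / 73553 + 240911056 / 23169195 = -151.34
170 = 170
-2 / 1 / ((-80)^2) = -1 / 3200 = -0.00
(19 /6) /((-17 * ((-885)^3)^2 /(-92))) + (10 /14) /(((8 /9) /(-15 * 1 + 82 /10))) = -3749049987758235397403 /686100651354448312500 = -5.46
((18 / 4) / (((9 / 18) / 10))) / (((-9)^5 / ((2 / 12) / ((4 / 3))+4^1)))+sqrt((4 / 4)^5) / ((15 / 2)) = 5557 / 43740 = 0.13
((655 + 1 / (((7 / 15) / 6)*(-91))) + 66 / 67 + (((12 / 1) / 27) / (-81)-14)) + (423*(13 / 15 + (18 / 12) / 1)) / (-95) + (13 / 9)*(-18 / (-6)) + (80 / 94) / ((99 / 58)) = 9720830894563783 / 15281145529650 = 636.13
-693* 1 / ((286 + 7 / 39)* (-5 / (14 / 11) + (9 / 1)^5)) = -29106 / 709694507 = -0.00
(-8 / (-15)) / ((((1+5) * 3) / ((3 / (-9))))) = -4 / 405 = -0.01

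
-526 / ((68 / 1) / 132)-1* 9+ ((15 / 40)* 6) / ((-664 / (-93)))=-46494987 / 45152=-1029.74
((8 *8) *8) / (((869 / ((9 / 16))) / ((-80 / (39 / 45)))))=-345600 / 11297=-30.59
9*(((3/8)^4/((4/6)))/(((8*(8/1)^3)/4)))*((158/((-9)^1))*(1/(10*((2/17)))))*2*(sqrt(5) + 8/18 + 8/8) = -326349*sqrt(5)/41943040- 471393/41943040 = -0.03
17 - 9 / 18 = 33 / 2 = 16.50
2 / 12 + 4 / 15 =13 / 30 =0.43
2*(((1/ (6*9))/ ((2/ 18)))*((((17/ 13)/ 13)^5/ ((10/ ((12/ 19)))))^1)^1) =2839714/ 13096556725655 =0.00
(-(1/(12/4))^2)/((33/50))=-50/297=-0.17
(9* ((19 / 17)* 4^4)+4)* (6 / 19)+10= 266294 / 323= 824.44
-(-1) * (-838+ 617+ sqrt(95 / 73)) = -221+ sqrt(6935) / 73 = -219.86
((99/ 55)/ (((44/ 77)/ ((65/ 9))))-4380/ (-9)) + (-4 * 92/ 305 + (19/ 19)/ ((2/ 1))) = 1861879/ 3660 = 508.71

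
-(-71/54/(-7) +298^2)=-33567983/378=-88804.19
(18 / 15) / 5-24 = -594 / 25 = -23.76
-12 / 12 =-1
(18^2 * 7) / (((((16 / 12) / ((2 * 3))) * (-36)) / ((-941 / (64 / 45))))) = 24009615 / 128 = 187575.12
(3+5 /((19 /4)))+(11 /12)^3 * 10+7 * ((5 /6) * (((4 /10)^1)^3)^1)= 12.13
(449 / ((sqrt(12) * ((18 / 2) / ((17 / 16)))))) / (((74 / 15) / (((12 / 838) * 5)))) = 190825 * sqrt(3) / 1488288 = 0.22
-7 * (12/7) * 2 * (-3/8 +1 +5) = -135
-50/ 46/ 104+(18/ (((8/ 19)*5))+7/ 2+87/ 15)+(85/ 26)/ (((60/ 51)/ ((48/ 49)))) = 12049969/ 586040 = 20.56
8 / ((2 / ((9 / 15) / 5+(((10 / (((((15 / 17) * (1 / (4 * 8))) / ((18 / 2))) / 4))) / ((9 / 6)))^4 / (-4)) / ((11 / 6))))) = -860927912470118268 / 275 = -3130646954436793.70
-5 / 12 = -0.42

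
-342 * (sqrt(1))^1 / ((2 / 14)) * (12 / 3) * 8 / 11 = -76608 / 11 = -6964.36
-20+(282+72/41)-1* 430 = -6816/41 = -166.24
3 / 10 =0.30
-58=-58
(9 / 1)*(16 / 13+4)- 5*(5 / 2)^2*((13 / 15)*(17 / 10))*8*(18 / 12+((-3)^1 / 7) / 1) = -63257 / 182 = -347.57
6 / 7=0.86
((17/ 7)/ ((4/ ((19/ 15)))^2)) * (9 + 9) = 6137/ 1400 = 4.38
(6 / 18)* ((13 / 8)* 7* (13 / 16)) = 1183 / 384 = 3.08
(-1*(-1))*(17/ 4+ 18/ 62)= 563/ 124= 4.54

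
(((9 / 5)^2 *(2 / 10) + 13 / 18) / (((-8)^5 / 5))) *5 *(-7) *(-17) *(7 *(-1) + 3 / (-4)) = 11373187 / 11796480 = 0.96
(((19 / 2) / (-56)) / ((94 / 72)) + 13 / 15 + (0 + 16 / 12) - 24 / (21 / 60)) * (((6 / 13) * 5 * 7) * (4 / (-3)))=875158 / 611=1432.34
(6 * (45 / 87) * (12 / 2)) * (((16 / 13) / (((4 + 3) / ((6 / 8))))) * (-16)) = -103680 / 2639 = -39.29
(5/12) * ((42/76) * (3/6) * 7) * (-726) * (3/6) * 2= -88935/152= -585.10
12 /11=1.09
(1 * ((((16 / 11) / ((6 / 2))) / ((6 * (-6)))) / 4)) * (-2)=2 / 297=0.01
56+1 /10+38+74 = 1681 /10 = 168.10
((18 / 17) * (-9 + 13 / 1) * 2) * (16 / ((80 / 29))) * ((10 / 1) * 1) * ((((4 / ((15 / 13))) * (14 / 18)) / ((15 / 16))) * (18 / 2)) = 5404672 / 425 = 12716.88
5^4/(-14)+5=-555/14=-39.64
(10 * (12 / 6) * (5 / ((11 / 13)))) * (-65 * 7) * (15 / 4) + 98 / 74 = -82070086 / 407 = -201646.40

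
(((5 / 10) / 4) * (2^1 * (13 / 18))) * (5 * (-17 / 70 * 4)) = -221 / 252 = -0.88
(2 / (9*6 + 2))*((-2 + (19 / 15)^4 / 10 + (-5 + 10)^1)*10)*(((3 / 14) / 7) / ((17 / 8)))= 1649071 / 98398125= 0.02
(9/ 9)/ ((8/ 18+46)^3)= 729/ 73034632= 0.00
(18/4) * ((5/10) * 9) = 81/4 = 20.25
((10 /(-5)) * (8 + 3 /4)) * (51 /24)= -595 /16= -37.19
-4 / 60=-1 / 15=-0.07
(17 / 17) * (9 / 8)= 1.12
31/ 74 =0.42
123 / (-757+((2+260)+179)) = -123 / 316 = -0.39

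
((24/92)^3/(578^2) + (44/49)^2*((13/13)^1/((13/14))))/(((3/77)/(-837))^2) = 37060250085182284290/92474200637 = 400763129.93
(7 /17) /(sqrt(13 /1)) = 7 * sqrt(13) /221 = 0.11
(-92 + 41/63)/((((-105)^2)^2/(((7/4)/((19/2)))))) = -1151/8314062750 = -0.00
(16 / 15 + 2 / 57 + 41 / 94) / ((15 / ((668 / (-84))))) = -6880567 / 8438850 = -0.82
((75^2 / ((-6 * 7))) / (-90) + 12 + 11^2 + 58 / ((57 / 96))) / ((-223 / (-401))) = 148589347 / 355908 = 417.49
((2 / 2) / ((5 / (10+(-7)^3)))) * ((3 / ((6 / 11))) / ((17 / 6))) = -10989 / 85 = -129.28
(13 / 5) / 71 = 13 / 355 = 0.04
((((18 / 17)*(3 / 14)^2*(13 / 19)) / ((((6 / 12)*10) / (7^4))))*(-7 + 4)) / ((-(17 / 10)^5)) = 1547910000 / 458613811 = 3.38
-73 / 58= -1.26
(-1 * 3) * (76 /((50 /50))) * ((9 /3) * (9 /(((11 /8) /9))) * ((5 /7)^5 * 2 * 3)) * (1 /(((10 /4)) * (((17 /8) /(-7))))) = 26593920000 /448987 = 59230.94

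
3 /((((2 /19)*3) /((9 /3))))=57 /2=28.50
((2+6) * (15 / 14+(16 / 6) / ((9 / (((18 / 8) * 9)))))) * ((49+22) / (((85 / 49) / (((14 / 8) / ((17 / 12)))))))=4133052 / 1445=2860.24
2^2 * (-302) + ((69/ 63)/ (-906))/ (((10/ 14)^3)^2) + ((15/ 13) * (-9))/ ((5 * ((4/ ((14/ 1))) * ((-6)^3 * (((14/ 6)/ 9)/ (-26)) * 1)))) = -205783874369/ 169875000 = -1211.38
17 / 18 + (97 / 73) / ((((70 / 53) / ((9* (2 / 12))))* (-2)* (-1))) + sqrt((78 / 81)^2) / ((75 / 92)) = 23843111 / 8278200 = 2.88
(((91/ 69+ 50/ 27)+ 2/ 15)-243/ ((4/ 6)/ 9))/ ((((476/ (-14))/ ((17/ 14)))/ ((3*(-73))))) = -212235893/ 8280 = -25632.35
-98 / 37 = -2.65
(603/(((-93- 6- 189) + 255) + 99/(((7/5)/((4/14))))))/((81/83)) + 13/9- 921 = -5461541/5643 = -967.84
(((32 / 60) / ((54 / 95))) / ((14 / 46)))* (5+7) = 36.99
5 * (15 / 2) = 75 / 2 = 37.50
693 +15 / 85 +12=11988 / 17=705.18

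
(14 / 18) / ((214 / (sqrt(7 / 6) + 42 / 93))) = 49 / 29853 + 7*sqrt(42) / 11556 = 0.01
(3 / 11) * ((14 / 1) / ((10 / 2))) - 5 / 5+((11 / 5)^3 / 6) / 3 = 8791 / 24750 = 0.36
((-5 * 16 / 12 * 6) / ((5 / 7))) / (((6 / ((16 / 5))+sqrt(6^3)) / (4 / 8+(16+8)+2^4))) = 30240 / 1511 - 96768 * sqrt(6) / 1511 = -136.86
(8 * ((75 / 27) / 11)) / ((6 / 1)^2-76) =-5 / 99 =-0.05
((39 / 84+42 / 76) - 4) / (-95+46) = 1587 / 26068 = 0.06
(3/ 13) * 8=24/ 13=1.85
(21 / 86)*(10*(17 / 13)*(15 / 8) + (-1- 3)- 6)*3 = 47565 / 4472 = 10.64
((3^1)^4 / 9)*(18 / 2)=81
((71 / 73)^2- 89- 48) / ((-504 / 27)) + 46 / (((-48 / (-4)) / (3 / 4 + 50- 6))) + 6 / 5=115125761 / 639480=180.03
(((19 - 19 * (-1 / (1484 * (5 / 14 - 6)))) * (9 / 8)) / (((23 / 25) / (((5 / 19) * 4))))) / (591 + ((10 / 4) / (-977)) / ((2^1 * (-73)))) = 671817074625 / 16236622961549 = 0.04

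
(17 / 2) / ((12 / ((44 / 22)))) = 17 / 12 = 1.42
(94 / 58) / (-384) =-47 / 11136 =-0.00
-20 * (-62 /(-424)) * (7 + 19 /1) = -4030 /53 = -76.04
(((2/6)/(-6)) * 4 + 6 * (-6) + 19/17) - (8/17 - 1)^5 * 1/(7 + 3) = -4485381469/127787130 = -35.10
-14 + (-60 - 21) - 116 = -211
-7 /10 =-0.70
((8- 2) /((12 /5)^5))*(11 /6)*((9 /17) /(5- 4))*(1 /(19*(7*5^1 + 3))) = 34375 /339351552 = 0.00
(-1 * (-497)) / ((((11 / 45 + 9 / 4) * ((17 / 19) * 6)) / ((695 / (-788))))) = -98443275 / 3007402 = -32.73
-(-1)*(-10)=-10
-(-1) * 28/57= 28/57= 0.49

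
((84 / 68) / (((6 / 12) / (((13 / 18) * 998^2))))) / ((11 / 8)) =725090912 / 561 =1292497.17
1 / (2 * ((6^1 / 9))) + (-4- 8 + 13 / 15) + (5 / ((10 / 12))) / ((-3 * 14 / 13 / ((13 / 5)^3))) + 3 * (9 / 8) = -832639 / 21000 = -39.65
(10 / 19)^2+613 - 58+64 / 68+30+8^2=3990389 / 6137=650.22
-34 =-34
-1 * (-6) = 6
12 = 12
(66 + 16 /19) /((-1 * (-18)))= 635 /171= 3.71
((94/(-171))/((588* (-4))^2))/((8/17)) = -799/3783822336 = -0.00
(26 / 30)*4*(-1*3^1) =-52 / 5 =-10.40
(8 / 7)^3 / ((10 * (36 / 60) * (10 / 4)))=512 / 5145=0.10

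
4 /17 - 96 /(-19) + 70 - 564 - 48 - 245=-252493 /323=-781.71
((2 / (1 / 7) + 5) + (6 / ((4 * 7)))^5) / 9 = 10218899 / 4840416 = 2.11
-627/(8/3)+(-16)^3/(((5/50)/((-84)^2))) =-2312111961/8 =-289013995.12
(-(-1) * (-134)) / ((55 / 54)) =-7236 / 55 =-131.56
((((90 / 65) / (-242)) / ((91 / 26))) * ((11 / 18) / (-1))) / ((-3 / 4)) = -4 / 3003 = -0.00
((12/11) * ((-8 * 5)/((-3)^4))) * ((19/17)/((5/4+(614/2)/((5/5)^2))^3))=-194560/9464432985513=-0.00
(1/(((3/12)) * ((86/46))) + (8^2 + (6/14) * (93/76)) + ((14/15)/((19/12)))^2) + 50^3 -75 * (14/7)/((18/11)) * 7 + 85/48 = 16224449772053/130393200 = 124427.12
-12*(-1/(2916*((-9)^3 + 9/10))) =-10/1769283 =-0.00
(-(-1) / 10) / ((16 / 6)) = 3 / 80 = 0.04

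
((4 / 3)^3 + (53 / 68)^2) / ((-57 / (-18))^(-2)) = 134212219 / 4494528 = 29.86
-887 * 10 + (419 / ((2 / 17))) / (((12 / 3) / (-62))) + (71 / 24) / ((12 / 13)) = -64070.05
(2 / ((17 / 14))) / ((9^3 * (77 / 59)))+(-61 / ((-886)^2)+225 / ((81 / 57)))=16943903480453 / 107013009708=158.33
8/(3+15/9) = 1.71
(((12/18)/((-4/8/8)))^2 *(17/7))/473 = 17408/29799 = 0.58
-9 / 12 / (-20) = 3 / 80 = 0.04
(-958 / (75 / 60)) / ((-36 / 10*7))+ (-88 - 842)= -899.59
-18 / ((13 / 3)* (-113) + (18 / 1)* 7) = 54 / 1091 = 0.05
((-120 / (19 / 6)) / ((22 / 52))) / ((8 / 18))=-42120 / 209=-201.53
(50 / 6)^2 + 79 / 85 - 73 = -2009 / 765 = -2.63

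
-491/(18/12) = -982/3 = -327.33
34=34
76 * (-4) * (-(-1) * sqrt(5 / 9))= -304 * sqrt(5) / 3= -226.59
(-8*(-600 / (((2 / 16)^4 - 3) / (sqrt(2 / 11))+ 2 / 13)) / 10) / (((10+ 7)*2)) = -2.05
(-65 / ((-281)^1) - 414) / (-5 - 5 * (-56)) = -116269 / 77275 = -1.50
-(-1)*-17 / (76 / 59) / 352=-1003 / 26752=-0.04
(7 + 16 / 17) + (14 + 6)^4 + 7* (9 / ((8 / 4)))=5441341 / 34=160039.44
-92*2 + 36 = -148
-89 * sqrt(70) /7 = -106.38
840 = 840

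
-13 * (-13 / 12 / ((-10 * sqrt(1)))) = -169 / 120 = -1.41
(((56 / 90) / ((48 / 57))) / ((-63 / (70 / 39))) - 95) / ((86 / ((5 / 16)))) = -3001715 / 8693568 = -0.35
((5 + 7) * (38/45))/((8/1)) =19/15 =1.27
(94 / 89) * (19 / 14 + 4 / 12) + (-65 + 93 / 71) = -8214691 / 132699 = -61.90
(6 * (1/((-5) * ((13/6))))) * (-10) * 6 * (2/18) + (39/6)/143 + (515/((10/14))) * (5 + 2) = 1444511/286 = 5050.74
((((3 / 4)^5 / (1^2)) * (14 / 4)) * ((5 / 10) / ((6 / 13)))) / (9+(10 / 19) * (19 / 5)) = 7371 / 90112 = 0.08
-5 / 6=-0.83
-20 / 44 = -5 / 11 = -0.45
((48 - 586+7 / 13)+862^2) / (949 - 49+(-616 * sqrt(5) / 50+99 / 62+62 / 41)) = 96053998440307600 * sqrt(5) / 8556191075198377+7041171065751526250 / 8556191075198377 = 848.04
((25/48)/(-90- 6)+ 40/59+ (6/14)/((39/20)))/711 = 22076335/17590390272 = 0.00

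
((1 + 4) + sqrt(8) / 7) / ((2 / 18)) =18 * sqrt(2) / 7 + 45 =48.64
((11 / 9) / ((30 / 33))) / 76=121 / 6840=0.02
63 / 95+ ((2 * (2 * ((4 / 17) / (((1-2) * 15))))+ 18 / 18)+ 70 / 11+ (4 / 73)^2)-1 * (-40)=13623076996 / 284009055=47.97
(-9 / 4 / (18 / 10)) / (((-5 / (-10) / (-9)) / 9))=405 / 2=202.50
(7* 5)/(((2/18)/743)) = 234045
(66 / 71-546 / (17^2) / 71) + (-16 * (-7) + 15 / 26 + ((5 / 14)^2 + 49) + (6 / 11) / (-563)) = 52649533282761 / 323784977516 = 162.61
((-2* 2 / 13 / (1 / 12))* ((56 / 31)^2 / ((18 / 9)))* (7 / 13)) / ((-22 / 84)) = 12.39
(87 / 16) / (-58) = -3 / 32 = -0.09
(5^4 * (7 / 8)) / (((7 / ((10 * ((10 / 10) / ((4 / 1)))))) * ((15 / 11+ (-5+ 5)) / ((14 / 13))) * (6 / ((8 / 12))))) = 48125 / 2808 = 17.14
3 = 3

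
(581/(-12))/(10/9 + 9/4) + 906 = 107883/121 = 891.60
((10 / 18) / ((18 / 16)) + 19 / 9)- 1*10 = -599 / 81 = -7.40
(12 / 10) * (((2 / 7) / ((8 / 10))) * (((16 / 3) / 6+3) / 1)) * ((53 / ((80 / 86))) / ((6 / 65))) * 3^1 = 148135 / 48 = 3086.15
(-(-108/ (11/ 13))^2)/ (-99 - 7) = 985608/ 6413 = 153.69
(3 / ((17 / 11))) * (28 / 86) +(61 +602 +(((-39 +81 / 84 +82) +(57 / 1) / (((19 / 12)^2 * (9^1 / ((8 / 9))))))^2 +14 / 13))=67778885815967 / 24206193648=2800.06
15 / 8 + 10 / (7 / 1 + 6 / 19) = 3605 / 1112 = 3.24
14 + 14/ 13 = 196/ 13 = 15.08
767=767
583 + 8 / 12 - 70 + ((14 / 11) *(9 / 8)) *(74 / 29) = 990151 / 1914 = 517.32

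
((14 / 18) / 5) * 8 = 56 / 45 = 1.24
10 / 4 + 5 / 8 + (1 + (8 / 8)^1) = 41 / 8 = 5.12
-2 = -2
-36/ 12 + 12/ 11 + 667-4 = 7272/ 11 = 661.09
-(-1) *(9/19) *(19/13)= 9/13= 0.69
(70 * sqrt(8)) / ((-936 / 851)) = -29785 * sqrt(2) / 234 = -180.01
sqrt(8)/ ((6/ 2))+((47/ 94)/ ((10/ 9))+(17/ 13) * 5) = 2 * sqrt(2)/ 3+1817/ 260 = 7.93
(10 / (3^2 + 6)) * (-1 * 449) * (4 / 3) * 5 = -17960 / 9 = -1995.56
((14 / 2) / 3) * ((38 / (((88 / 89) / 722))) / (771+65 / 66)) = 4273157 / 50951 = 83.87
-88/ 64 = -11/ 8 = -1.38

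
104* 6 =624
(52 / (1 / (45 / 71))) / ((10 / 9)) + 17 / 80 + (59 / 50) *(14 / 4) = 965727 / 28400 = 34.00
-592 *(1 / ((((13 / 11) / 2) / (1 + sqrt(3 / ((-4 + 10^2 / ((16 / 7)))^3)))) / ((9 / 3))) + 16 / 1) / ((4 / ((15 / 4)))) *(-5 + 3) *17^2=6772521.95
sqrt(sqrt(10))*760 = 760*10^(1 /4) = 1351.49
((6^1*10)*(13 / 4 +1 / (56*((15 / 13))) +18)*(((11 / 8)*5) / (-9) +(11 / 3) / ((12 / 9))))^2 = 6525005339281 / 1016064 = 6421844.82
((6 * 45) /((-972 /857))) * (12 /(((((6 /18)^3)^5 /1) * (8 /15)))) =-307425332475 /4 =-76856333118.75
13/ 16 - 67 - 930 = -15939/ 16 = -996.19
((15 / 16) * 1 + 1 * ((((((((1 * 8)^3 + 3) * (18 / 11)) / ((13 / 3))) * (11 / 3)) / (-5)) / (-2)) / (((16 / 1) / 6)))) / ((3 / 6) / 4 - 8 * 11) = -303 / 962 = -0.31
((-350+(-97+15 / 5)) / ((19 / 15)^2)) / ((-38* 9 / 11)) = 61050 / 6859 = 8.90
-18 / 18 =-1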